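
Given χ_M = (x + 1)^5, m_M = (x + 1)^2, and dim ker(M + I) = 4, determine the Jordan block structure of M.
λ = -1: algebraic multiplicity 5 (exponent in χ_M), largest block size 2 (exponent in m_M), 4 blocks (geometric multiplicity). These force block sizes [2, 1, 1, 1].

Jordan blocks: (-1, 2), (-1, 1), (-1, 1), (-1, 1)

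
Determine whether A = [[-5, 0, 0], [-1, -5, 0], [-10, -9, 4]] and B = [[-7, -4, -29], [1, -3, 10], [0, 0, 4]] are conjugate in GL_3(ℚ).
Two matrices over a field are similar if and only if they have the same invariant factors.

Both A and B have characteristic polynomial (x - 4)(x + 5)^2 and minimal polynomial (x - 4)(x + 5)^2. Computing further, both have invariant factors (x - 4)(x + 5)^2. Hence A and B are similar.

Yes.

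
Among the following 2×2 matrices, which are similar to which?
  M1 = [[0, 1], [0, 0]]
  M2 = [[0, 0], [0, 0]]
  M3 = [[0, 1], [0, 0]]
2 classes: {M1, M3}, {M2}

Characteristic polynomials: χ_{M1} = x^2, χ_{M2} = x^2, χ_{M3} = x^2.

{M1, M3}: invariant factors x^2.

{M2}: invariant factors x, x.

Matrices are similar if and only if their invariant-factor lists agree; the partition into similarity classes is {M1, M3}, {M2}.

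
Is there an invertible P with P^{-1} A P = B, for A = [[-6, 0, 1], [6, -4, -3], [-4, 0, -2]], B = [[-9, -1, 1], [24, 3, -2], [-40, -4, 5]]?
No.

trace(A) = -12 but trace(B) = -1. The trace is a similarity invariant, so A and B are not similar.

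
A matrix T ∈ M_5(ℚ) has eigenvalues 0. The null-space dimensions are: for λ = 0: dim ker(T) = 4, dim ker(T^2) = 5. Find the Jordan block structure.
λ = 0: successive nullity increments [4, 1] count blocks of size ≥ k; block sizes are [2, 1, 1, 1].

Jordan blocks: (0, 2), (0, 1), (0, 1), (0, 1)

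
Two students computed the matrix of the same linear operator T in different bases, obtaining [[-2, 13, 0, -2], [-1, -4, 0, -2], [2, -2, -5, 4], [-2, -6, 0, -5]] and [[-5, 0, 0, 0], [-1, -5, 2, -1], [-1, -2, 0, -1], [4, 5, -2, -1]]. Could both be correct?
No.

trace(A) = -16 but trace(B) = -11. The trace is a similarity invariant, so A and B are not similar.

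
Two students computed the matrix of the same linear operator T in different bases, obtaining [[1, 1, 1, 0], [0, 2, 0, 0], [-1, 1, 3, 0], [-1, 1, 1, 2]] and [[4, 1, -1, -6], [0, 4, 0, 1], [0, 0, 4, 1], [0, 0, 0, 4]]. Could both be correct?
No.

trace(A) = 8 but trace(B) = 16. The trace is a similarity invariant, so A and B are not similar.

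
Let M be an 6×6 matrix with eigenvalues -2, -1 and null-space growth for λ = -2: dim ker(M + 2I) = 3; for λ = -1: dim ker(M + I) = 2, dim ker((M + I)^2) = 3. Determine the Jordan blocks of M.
Jordan blocks: (-2, 1), (-2, 1), (-2, 1), (-1, 2), (-1, 1)

λ = -2: successive nullity increments [3] count blocks of size ≥ k; block sizes are [1, 1, 1].
λ = -1: successive nullity increments [2, 1] count blocks of size ≥ k; block sizes are [2, 1].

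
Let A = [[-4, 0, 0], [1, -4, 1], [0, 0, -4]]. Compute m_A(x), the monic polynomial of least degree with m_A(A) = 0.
The characteristic polynomial factors as (x + 4)^3. The minimal polynomial is ∏(x - λ)^{k_λ} where k_λ is the size of the largest Jordan block at λ.

For λ = -4: rank(A + 4I) = 1, and the largest Jordan block has size 2 (the smallest k with rank((A + 4I)^k) = rank((A + 4I)^(k+1))).

So m_A(x) = (x + 4)^2.

m_A(x) = (x + 4)^2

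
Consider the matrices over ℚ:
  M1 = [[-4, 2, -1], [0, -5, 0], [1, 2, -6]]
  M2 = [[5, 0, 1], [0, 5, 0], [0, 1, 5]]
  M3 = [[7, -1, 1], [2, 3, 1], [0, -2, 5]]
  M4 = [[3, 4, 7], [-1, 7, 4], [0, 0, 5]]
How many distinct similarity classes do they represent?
Characteristic polynomials: χ_{M1} = (x + 5)^3, χ_{M2} = (x - 5)^3, χ_{M3} = (x - 5)^3, χ_{M4} = (x - 5)^3.

{M1}: invariant factors x + 5, (x + 5)^2.

{M2, M3, M4}: invariant factors (x - 5)^3.

Matrices are similar if and only if their invariant-factor lists agree; the partition into similarity classes is {M1}, {M2, M3, M4}.

2 classes: {M1}, {M2, M3, M4}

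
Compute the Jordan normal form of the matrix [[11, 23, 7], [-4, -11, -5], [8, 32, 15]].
J = [[5, 1, 0], [0, 5, 1], [0, 0, 5]]

The characteristic polynomial is det(xI - A) = (x - 5)^3, so the eigenvalues are 5 (algebraic multiplicity 3).

For λ = 5: rank(A - 5I) = 2, rank((A - 5I)^2) = 1, rank((A - 5I)^3) = 0. The eigenspace has dimension 3 - 2 = 1, so there is 1 Jordan block; the rank sequence gives block sizes [3].

Assembling the blocks gives the Jordan form J above.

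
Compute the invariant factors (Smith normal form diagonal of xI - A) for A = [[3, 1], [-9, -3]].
x^2

The Jordan structure of A has elementary divisors x^2. Arranging the block sizes at each eigenvalue in decreasing order and taking row products gives the invariant factors.

Invariant factors (smallest first, each dividing the next): x^2.

Check: the last factor x^2 is the minimal polynomial, and the product x^2 is the characteristic polynomial.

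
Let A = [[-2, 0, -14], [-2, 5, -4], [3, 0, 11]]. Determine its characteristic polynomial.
xI - A = [[x + 2, 0, 14], [2, x - 5, 4], [-3, 0, x - 11]].

Expanding det(xI - A) along the first row:
det(xI - A) = + (x + 2)·det([[x - 5, 4], [0, x - 11]]) - (0)·det([[2, 4], [-3, x - 11]]) + (14)·det([[2, x - 5], [-3, 0]]).

Evaluating gives χ_A(x) = x^3 - 14x^2 + 65x - 100 = (x - 5)^2(x - 4).

χ_A(x) = (x - 5)^2(x - 4)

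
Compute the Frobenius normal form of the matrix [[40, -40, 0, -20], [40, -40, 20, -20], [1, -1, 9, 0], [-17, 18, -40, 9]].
R = [[0, -20, 0, 0], [1, 9, 0, 0], [0, 0, 0, -20], [0, 0, 1, 9]]

The invariant factors of A (the non-unit diagonal entries of the Smith normal form of xI - A over ℚ[x]) are (x - 5)(x - 4), (x - 5)(x - 4), each dividing the next. The characteristic polynomial is their product, (x - 5)^2(x - 4)^2.

The rational canonical form is the block-diagonal matrix of companion matrices C(f_i):
R = [[0, -20, 0, 0], [1, 9, 0, 0], [0, 0, 0, -20], [0, 0, 1, 9]].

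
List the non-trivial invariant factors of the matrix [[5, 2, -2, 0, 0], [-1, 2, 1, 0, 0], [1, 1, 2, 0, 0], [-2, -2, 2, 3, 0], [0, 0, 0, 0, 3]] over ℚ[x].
x - 3, x - 3, x - 3, (x - 3)^2

The Jordan structure of A has elementary divisors (x - 3)^2, (x - 3), (x - 3), (x - 3). Arranging the block sizes at each eigenvalue in decreasing order and taking row products gives the invariant factors.

Invariant factors (smallest first, each dividing the next): x - 3, x - 3, x - 3, (x - 3)^2.

Check: the last factor (x - 3)^2 is the minimal polynomial, and the product (x - 3)^5 is the characteristic polynomial.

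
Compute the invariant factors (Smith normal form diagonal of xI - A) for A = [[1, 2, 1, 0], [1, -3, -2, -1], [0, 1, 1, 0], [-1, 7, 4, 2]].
x^3(x - 1)

The Jordan structure of A has elementary divisors x^3, (x - 1). Arranging the block sizes at each eigenvalue in decreasing order and taking row products gives the invariant factors.

Invariant factors (smallest first, each dividing the next): x^3(x - 1).

Check: the last factor x^3(x - 1) is the minimal polynomial, and the product x^3(x - 1) is the characteristic polynomial.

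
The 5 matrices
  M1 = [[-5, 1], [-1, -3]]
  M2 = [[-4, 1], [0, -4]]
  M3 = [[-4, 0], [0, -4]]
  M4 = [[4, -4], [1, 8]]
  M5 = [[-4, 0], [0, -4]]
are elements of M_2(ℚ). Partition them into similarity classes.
Characteristic polynomials: χ_{M1} = (x + 4)^2, χ_{M2} = (x + 4)^2, χ_{M3} = (x + 4)^2, χ_{M4} = (x - 6)^2, χ_{M5} = (x + 4)^2.

{M1, M2}: invariant factors (x + 4)^2.

{M3, M5}: invariant factors x + 4, x + 4.

{M4}: invariant factors (x - 6)^2.

Matrices are similar if and only if their invariant-factor lists agree; the partition into similarity classes is {M1, M2}, {M3, M5}, {M4}.

3 classes: {M1, M2}, {M3, M5}, {M4}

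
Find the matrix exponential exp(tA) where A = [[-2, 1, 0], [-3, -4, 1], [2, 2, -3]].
A has Jordan form J = [[-3, 1, 0], [0, -3, 1], [0, 0, -3]] with A = PJP^{-1}, so e^{tA} = P e^{tJ} P^{-1}.

For a Jordan block J_k(λ), e^{tJ_k(λ)} = e^{λt} · (I + tN + t^2 N^2/2! + ... + t^{k-1} N^{k-1}/(k-1)!) where N is the nilpotent superdiagonal part.

Assembling the blocks and conjugating back gives the entries of e^{tA} as shown above.

e^{tA} = [[(-t^2 + t + 1)*e^{-3*t}, t*e^{-3*t}, t^2*e^{-3*t}/2], [t*(t - 3)*e^{-3*t}, (1 - t)*e^{-3*t}, t*(2 - t)*e^{-3*t}/2], [2*t*(1 - t)*e^{-3*t}, 2*t*e^{-3*t}, (t^2 + 1)*e^{-3*t}]]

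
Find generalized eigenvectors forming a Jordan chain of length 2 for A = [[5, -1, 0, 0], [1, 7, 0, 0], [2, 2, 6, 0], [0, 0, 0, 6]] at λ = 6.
v_1 = [[1, 0, -1, 0]]^T, v_2 = [[-1, 1, 2, 0]]^T

We seek v_1 ∈ ker((A - 6I)^2) \ ker(A - 6I), then set v_{i+1} = (A - 6I) v_i.

One such chain is v_1 = [[1, 0, -1, 0]]^T, v_2 = [[-1, 1, 2, 0]]^T. Check: (A - 6I) v_2 = [[0, 0, 0, 0]]^T = 0.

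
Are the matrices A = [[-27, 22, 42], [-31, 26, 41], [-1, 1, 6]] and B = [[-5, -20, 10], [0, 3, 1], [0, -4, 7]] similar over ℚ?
Yes.

Two matrices over a field are similar if and only if they have the same invariant factors.

Both A and B have characteristic polynomial (x - 5)^2(x + 5) and minimal polynomial (x - 5)^2(x + 5). Computing further, both have invariant factors (x - 5)^2(x + 5). Hence A and B are similar.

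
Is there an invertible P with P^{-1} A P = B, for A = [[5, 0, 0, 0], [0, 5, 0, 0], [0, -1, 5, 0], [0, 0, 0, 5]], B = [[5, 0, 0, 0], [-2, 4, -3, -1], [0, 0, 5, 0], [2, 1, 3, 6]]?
Two matrices over a field are similar if and only if they have the same invariant factors.

Both A and B have characteristic polynomial (x - 5)^4 and minimal polynomial (x - 5)^2. Computing further, both have invariant factors x - 5, x - 5, (x - 5)^2. Hence A and B are similar.

Yes.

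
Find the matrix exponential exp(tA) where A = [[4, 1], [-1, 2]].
e^{tA} = [[(t + 1)*e^{3*t}, t*e^{3*t}], [-t*e^{3*t}, (1 - t)*e^{3*t}]]

A has Jordan form J = [[3, 1], [0, 3]] with A = PJP^{-1}, so e^{tA} = P e^{tJ} P^{-1}.

For a Jordan block J_k(λ), e^{tJ_k(λ)} = e^{λt} · (I + tN + t^2 N^2/2! + ... + t^{k-1} N^{k-1}/(k-1)!) where N is the nilpotent superdiagonal part.

Assembling the blocks and conjugating back gives the entries of e^{tA} as shown above.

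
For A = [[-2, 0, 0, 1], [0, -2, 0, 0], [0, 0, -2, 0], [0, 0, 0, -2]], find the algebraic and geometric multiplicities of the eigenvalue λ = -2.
algebraic multiplicity 4, geometric multiplicity 3

The characteristic polynomial is (x + 2)^4, so the factor x + 2 appears with exponent 4: the algebraic multiplicity is 4.

rank(A + 2I) = 1, so the eigenspace has dimension 4 - 1 = 3: the geometric multiplicity is 3.

Since 3 < 4, A is not diagonalizable.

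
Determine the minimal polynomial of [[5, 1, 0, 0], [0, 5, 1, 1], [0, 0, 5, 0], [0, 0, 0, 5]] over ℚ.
m_A(x) = (x - 5)^3

The characteristic polynomial factors as (x - 5)^4. The minimal polynomial is ∏(x - λ)^{k_λ} where k_λ is the size of the largest Jordan block at λ.

For λ = 5: rank(A - 5I) = 2, and the largest Jordan block has size 3 (the smallest k with rank((A - 5I)^k) = rank((A - 5I)^(k+1))).

So m_A(x) = (x - 5)^3.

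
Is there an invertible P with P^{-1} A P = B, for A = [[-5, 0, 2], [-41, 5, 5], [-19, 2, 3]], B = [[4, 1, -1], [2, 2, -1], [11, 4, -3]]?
Yes.

Two matrices over a field are similar if and only if they have the same invariant factors.

Both A and B have characteristic polynomial (x - 1)^3 and minimal polynomial (x - 1)^3. Computing further, both have invariant factors (x - 1)^3. Hence A and B are similar.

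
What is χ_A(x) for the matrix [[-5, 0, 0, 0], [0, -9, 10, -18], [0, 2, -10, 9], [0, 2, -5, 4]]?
xI - A = [[x + 5, 0, 0, 0], [0, x + 9, -10, 18], [0, -2, x + 10, -9], [0, -2, 5, x - 4]].

Expanding det(xI - A) along the first row:
det(xI - A) = + (x + 5)·det([[x + 9, -10, 18], [-2, x + 10, -9], [-2, 5, x - 4]]) - (0)·det([[0, -10, 18], [0, x + 10, -9], [0, 5, x - 4]]) + (0)·det([[0, x + 9, 18], [0, -2, -9], [0, -2, x - 4]]) - (0)·det([[0, x + 9, -10], [0, -2, x + 10], [0, -2, 5]]).

Evaluating gives χ_A(x) = x^4 + 20x^3 + 150x^2 + 500x + 625 = (x + 5)^4.

χ_A(x) = (x + 5)^4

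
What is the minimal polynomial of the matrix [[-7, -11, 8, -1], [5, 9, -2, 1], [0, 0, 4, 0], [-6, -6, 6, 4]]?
m_A(x) = (x - 4)^2(x + 2)

The characteristic polynomial factors as (x - 4)^3(x + 2). The minimal polynomial is ∏(x - λ)^{k_λ} where k_λ is the size of the largest Jordan block at λ.

For λ = -2: rank(A + 2I) = 3, and the largest Jordan block has size 1 (the smallest k with rank((A + 2I)^k) = rank((A + 2I)^(k+1))).
For λ = 4: rank(A - 4I) = 2, and the largest Jordan block has size 2 (the smallest k with rank((A - 4I)^k) = rank((A - 4I)^(k+1))).

So m_A(x) = (x - 4)^2(x + 2).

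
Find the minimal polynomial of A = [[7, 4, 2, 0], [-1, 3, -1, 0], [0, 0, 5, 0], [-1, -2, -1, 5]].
m_A(x) = (x - 5)^2

The characteristic polynomial factors as (x - 5)^4. The minimal polynomial is ∏(x - λ)^{k_λ} where k_λ is the size of the largest Jordan block at λ.

For λ = 5: rank(A - 5I) = 1, and the largest Jordan block has size 2 (the smallest k with rank((A - 5I)^k) = rank((A - 5I)^(k+1))).

So m_A(x) = (x - 5)^2.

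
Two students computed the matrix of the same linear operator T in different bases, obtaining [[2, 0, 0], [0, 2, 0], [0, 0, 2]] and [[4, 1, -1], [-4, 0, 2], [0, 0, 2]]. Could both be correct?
No.

Both have characteristic polynomial (x - 2)^3, but the minimal polynomial of A is x - 2 while the minimal polynomial of B is (x - 2)^2. The minimal polynomial is a similarity invariant, so A and B are not similar.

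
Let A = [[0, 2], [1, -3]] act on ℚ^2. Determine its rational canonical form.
R = [[0, 2], [1, -3]]

The invariant factors of A (the non-unit diagonal entries of the Smith normal form of xI - A over ℚ[x]) are x^2 + 3x - 2, each dividing the next. The characteristic polynomial is their product, x^2 + 3x - 2.

The rational canonical form is the block-diagonal matrix of companion matrices C(f_i):
R = [[0, 2], [1, -3]].

Note the characteristic polynomial does not split into linear factors over ℚ, so A has no Jordan form over ℚ; the rational canonical form exists over any field.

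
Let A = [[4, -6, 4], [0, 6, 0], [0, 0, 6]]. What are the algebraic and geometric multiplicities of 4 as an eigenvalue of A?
algebraic multiplicity 1, geometric multiplicity 1

The characteristic polynomial is (x - 6)^2(x - 4), so the factor x - 4 appears with exponent 1: the algebraic multiplicity is 1.

rank(A - 4I) = 2, so the eigenspace has dimension 3 - 2 = 1: the geometric multiplicity is 1.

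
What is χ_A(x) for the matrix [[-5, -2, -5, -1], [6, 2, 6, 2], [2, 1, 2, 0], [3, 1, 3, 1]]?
χ_A(x) = x^4

xI - A = [[x + 5, 2, 5, 1], [-6, x - 2, -6, -2], [-2, -1, x - 2, 0], [-3, -1, -3, x - 1]].

Expanding det(xI - A) along the first row:
det(xI - A) = + (x + 5)·det([[x - 2, -6, -2], [-1, x - 2, 0], [-1, -3, x - 1]]) - (2)·det([[-6, -6, -2], [-2, x - 2, 0], [-3, -3, x - 1]]) + (5)·det([[-6, x - 2, -2], [-2, -1, 0], [-3, -1, x - 1]]) - (1)·det([[-6, x - 2, -6], [-2, -1, x - 2], [-3, -1, -3]]).

Evaluating gives χ_A(x) = x^4.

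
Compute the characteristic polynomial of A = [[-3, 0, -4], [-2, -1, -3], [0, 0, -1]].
xI - A = [[x + 3, 0, 4], [2, x + 1, 3], [0, 0, x + 1]].

Expanding det(xI - A) along the first row:
det(xI - A) = + (x + 3)·det([[x + 1, 3], [0, x + 1]]) - (0)·det([[2, 3], [0, x + 1]]) + (4)·det([[2, x + 1], [0, 0]]).

Evaluating gives χ_A(x) = x^3 + 5x^2 + 7x + 3 = (x + 1)^2(x + 3).

χ_A(x) = (x + 1)^2(x + 3)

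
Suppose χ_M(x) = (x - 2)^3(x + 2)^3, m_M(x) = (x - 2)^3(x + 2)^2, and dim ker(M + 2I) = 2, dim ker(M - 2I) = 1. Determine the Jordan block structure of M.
Jordan blocks: (-2, 2), (-2, 1), (2, 3)

λ = -2: algebraic multiplicity 3 (exponent in χ_M), largest block size 2 (exponent in m_M), 2 blocks (geometric multiplicity). These force block sizes [2, 1].
λ = 2: algebraic multiplicity 3 (exponent in χ_M), largest block size 3 (exponent in m_M), 1 block (geometric multiplicity). This forces block sizes [3].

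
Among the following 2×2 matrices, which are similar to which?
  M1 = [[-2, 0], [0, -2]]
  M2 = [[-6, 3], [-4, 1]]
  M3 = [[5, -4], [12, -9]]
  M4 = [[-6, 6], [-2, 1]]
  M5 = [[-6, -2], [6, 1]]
3 classes: {M1}, {M2, M4, M5}, {M3}

Characteristic polynomials: χ_{M1} = (x + 2)^2, χ_{M2} = (x + 2)(x + 3), χ_{M3} = (x + 1)(x + 3), χ_{M4} = (x + 2)(x + 3), χ_{M5} = (x + 2)(x + 3).

{M1}: invariant factors x + 2, x + 2.

{M2, M4, M5}: invariant factors (x + 2)(x + 3).

{M3}: invariant factors (x + 1)(x + 3).

Matrices are similar if and only if their invariant-factor lists agree; the partition into similarity classes is {M1}, {M2, M4, M5}, {M3}.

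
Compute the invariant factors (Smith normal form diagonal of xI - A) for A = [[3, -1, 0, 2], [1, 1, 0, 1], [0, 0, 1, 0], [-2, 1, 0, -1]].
x - 1, (x - 1)^3

The Jordan structure of A has elementary divisors (x - 1)^3, (x - 1). Arranging the block sizes at each eigenvalue in decreasing order and taking row products gives the invariant factors.

Invariant factors (smallest first, each dividing the next): x - 1, (x - 1)^3.

Check: the last factor (x - 1)^3 is the minimal polynomial, and the product (x - 1)^4 is the characteristic polynomial.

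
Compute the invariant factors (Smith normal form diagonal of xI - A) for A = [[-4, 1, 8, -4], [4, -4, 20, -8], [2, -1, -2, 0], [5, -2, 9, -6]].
The Jordan structure of A has elementary divisors (x + 4)^2, (x + 4)^2. Arranging the block sizes at each eigenvalue in decreasing order and taking row products gives the invariant factors.

Invariant factors (smallest first, each dividing the next): (x + 4)^2, (x + 4)^2.

Check: the last factor (x + 4)^2 is the minimal polynomial, and the product (x + 4)^4 is the characteristic polynomial.

(x + 4)^2, (x + 4)^2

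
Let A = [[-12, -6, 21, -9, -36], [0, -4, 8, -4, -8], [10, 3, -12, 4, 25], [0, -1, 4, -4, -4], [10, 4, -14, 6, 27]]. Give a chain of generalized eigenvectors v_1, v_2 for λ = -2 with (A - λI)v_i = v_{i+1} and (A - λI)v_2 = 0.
v_1 = [[3, 0, -1, 2, -2]]^T, v_2 = [[3, 0, -2, 0, -2]]^T

We seek v_1 ∈ ker((A + 2I)^2) \ ker(A + 2I), then set v_{i+1} = (A + 2I) v_i.

One such chain is v_1 = [[3, 0, -1, 2, -2]]^T, v_2 = [[3, 0, -2, 0, -2]]^T. Check: (A + 2I) v_2 = [[0, 0, 0, 0, 0]]^T = 0.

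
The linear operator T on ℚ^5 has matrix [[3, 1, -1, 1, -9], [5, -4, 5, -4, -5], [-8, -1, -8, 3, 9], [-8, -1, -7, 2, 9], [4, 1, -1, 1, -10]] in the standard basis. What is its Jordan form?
J = [[-5, 1, 0, 0, 0], [0, -5, 1, 0, 0], [0, 0, -5, 0, 0], [0, 0, 0, -1, 0], [0, 0, 0, 0, -1]]

The characteristic polynomial is det(xI - A) = (x + 1)^2(x + 5)^3, so the eigenvalues are -5 (algebraic multiplicity 3), -1 (algebraic multiplicity 2).

For λ = -5: rank(A + 5I) = 4, rank((A + 5I)^2) = 3, rank((A + 5I)^3) = 2. The eigenspace has dimension 5 - 4 = 1, so there is 1 Jordan block; the rank sequence gives block sizes [3].

For λ = -1: rank(A + I) = 3. The eigenspace has dimension 5 - 3 = 2, so there are 2 Jordan blocks; the rank sequence gives block sizes [1, 1].

Assembling the blocks gives the Jordan form J above.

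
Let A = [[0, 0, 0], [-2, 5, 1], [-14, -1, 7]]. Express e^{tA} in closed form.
A has Jordan form J = [[0, 0, 0], [0, 6, 1], [0, 0, 6]] with A = PJP^{-1}, so e^{tA} = P e^{tJ} P^{-1}.

For a Jordan block J_k(λ), e^{tJ_k(λ)} = e^{λt} · (I + tN + t^2 N^2/2! + ... + t^{k-1} N^{k-1}/(k-1)!) where N is the nilpotent superdiagonal part.

Assembling the blocks and conjugating back gives the entries of e^{tA} as shown above.

e^{tA} = [[1, 0, 0], [-2*t*e^{6*t}, (1 - t)*e^{6*t}, t*e^{6*t}], [-2*t*e^{6*t} - 2*e^{6*t} + 2, -t*e^{6*t}, (t + 1)*e^{6*t}]]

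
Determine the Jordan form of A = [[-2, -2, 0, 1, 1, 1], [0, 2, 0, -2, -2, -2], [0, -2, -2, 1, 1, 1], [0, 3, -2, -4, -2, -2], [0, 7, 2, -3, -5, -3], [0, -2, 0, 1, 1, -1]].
J = [[-2, 1, 0, 0, 0, 0], [0, -2, 0, 0, 0, 0], [0, 0, -2, 1, 0, 0], [0, 0, 0, -2, 0, 0], [0, 0, 0, 0, -2, 0], [0, 0, 0, 0, 0, -2]]

The characteristic polynomial is det(xI - A) = (x + 2)^6, so the eigenvalues are -2 (algebraic multiplicity 6).

For λ = -2: rank(A + 2I) = 2, rank((A + 2I)^2) = 0. The eigenspace has dimension 6 - 2 = 4, so there are 4 Jordan blocks; the rank sequence gives block sizes [2, 2, 1, 1].

Assembling the blocks gives the Jordan form J above.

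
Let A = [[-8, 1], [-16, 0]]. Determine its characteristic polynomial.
χ_A(x) = (x + 4)^2

xI - A = [[x + 8, -1], [16, x]].

Expanding det(xI - A) along the first row:
det(xI - A) = + (x + 8)·det([[x]]) - (-1)·det([[16]]).

Evaluating gives χ_A(x) = x^2 + 8x + 16 = (x + 4)^2.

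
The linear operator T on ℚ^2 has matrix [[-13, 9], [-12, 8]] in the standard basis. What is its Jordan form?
The characteristic polynomial is det(xI - A) = (x + 1)(x + 4), so the eigenvalues are -4 (algebraic multiplicity 1), -1 (algebraic multiplicity 1).

For λ = -4: algebraic multiplicity 1 gives one 1×1 block.

For λ = -1: algebraic multiplicity 1 gives one 1×1 block.

Assembling the blocks gives the Jordan form J above.

J = [[-4, 0], [0, -1]]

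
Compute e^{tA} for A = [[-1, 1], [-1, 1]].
e^{tA} = [[1 - t, t], [-t, t + 1]]

A has Jordan form J = [[0, 1], [0, 0]] with A = PJP^{-1}, so e^{tA} = P e^{tJ} P^{-1}.

For a Jordan block J_k(λ), e^{tJ_k(λ)} = e^{λt} · (I + tN + t^2 N^2/2! + ... + t^{k-1} N^{k-1}/(k-1)!) where N is the nilpotent superdiagonal part.

Assembling the blocks and conjugating back gives the entries of e^{tA} as shown above.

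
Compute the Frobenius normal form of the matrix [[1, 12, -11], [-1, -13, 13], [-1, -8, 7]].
R = [[0, 0, -4], [1, 0, -8], [0, 1, -5]]

The invariant factors of A (the non-unit diagonal entries of the Smith normal form of xI - A over ℚ[x]) are (x + 1)(x + 2)^2, each dividing the next. The characteristic polynomial is their product, (x + 1)(x + 2)^2.

The rational canonical form is the block-diagonal matrix of companion matrices C(f_i):
R = [[0, 0, -4], [1, 0, -8], [0, 1, -5]].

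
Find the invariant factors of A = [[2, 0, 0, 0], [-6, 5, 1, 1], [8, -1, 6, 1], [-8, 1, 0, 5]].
(x - 6)(x - 5)^2(x - 2)

The Jordan structure of A has elementary divisors (x - 2), (x - 5)^2, (x - 6). Arranging the block sizes at each eigenvalue in decreasing order and taking row products gives the invariant factors.

Invariant factors (smallest first, each dividing the next): (x - 6)(x - 5)^2(x - 2).

Check: the last factor (x - 6)(x - 5)^2(x - 2) is the minimal polynomial, and the product (x - 6)(x - 5)^2(x - 2) is the characteristic polynomial.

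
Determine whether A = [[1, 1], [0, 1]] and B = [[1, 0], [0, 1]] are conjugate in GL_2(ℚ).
No.

Both have characteristic polynomial (x - 1)^2, but the minimal polynomial of A is (x - 1)^2 while the minimal polynomial of B is x - 1. The minimal polynomial is a similarity invariant, so A and B are not similar.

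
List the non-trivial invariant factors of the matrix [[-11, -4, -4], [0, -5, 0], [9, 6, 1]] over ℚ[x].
x + 5, (x + 5)^2

The Jordan structure of A has elementary divisors (x + 5)^2, (x + 5). Arranging the block sizes at each eigenvalue in decreasing order and taking row products gives the invariant factors.

Invariant factors (smallest first, each dividing the next): x + 5, (x + 5)^2.

Check: the last factor (x + 5)^2 is the minimal polynomial, and the product (x + 5)^3 is the characteristic polynomial.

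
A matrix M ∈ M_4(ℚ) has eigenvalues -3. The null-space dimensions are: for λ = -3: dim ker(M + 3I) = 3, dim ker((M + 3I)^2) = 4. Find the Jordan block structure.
Jordan blocks: (-3, 2), (-3, 1), (-3, 1)

λ = -3: successive nullity increments [3, 1] count blocks of size ≥ k; block sizes are [2, 1, 1].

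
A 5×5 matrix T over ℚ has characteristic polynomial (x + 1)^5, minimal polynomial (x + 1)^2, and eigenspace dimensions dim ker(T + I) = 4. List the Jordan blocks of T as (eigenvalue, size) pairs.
Jordan blocks: (-1, 2), (-1, 1), (-1, 1), (-1, 1)

λ = -1: algebraic multiplicity 5 (exponent in χ_T), largest block size 2 (exponent in m_T), 4 blocks (geometric multiplicity). These force block sizes [2, 1, 1, 1].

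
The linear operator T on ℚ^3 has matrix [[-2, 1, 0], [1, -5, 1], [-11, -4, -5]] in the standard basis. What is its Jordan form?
The characteristic polynomial is det(xI - A) = (x + 4)^3, so the eigenvalues are -4 (algebraic multiplicity 3).

For λ = -4: rank(A + 4I) = 2, rank((A + 4I)^2) = 1, rank((A + 4I)^3) = 0. The eigenspace has dimension 3 - 2 = 1, so there is 1 Jordan block; the rank sequence gives block sizes [3].

Assembling the blocks gives the Jordan form J above.

J = [[-4, 1, 0], [0, -4, 1], [0, 0, -4]]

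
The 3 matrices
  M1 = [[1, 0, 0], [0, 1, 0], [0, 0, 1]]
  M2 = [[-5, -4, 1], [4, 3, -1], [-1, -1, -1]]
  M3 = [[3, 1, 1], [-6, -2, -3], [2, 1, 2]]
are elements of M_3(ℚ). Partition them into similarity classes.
3 classes: {M1}, {M2}, {M3}

Characteristic polynomials: χ_{M1} = (x - 1)^3, χ_{M2} = (x + 1)^3, χ_{M3} = (x - 1)^3.

{M1}: invariant factors x - 1, x - 1, x - 1.

{M2}: invariant factors (x + 1)^3.

{M3}: invariant factors x - 1, (x - 1)^2.

Matrices are similar if and only if their invariant-factor lists agree; the partition into similarity classes is {M1}, {M2}, {M3}.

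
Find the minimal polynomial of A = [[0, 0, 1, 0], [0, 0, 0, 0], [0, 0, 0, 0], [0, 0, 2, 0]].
The characteristic polynomial factors as x^4. The minimal polynomial is ∏(x - λ)^{k_λ} where k_λ is the size of the largest Jordan block at λ.

For λ = 0: rank(A) = 1, and the largest Jordan block has size 2 (the smallest k with rank(A^k) = rank(A^(k+1))).

So m_A(x) = x^2.

m_A(x) = x^2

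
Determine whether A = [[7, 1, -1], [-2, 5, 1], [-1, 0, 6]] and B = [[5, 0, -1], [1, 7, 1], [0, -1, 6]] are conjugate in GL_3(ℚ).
Yes.

Two matrices over a field are similar if and only if they have the same invariant factors.

Both A and B have characteristic polynomial (x - 6)^3 and minimal polynomial (x - 6)^3. Computing further, both have invariant factors (x - 6)^3. Hence A and B are similar.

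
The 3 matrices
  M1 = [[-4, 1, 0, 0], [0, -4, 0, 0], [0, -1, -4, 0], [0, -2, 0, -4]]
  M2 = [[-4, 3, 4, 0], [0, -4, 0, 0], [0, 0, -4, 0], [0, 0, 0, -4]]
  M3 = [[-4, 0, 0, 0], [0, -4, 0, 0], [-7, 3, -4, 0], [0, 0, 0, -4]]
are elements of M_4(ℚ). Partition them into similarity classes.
1 class: {M1, M2, M3}

Characteristic polynomials: χ_{M1} = (x + 4)^4, χ_{M2} = (x + 4)^4, χ_{M3} = (x + 4)^4.

{M1, M2, M3}: invariant factors x + 4, x + 4, (x + 4)^2.

Matrices are similar if and only if their invariant-factor lists agree; the partition into similarity classes is {M1, M2, M3}.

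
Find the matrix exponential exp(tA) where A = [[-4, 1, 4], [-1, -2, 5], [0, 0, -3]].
e^{tA} = [[(1 - t)*e^{-3*t}, t*e^{-3*t}, t*(t + 8)*e^{-3*t}/2], [-t*e^{-3*t}, (t + 1)*e^{-3*t}, t*(t + 10)*e^{-3*t}/2], [0, 0, e^{-3*t}]]

A has Jordan form J = [[-3, 1, 0], [0, -3, 1], [0, 0, -3]] with A = PJP^{-1}, so e^{tA} = P e^{tJ} P^{-1}.

For a Jordan block J_k(λ), e^{tJ_k(λ)} = e^{λt} · (I + tN + t^2 N^2/2! + ... + t^{k-1} N^{k-1}/(k-1)!) where N is the nilpotent superdiagonal part.

Assembling the blocks and conjugating back gives the entries of e^{tA} as shown above.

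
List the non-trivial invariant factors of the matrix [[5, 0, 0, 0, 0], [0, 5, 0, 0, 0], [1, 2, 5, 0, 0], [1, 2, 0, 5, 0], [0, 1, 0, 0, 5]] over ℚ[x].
x - 5, (x - 5)^2, (x - 5)^2

The Jordan structure of A has elementary divisors (x - 5)^2, (x - 5)^2, (x - 5). Arranging the block sizes at each eigenvalue in decreasing order and taking row products gives the invariant factors.

Invariant factors (smallest first, each dividing the next): x - 5, (x - 5)^2, (x - 5)^2.

Check: the last factor (x - 5)^2 is the minimal polynomial, and the product (x - 5)^5 is the characteristic polynomial.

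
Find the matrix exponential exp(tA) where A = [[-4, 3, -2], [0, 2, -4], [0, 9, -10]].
A has Jordan form J = [[-4, 1, 0], [0, -4, 0], [0, 0, -4]] with A = PJP^{-1}, so e^{tA} = P e^{tJ} P^{-1}.

For a Jordan block J_k(λ), e^{tJ_k(λ)} = e^{λt} · (I + tN + t^2 N^2/2! + ... + t^{k-1} N^{k-1}/(k-1)!) where N is the nilpotent superdiagonal part.

Assembling the blocks and conjugating back gives the entries of e^{tA} as shown above.

e^{tA} = [[e^{-4*t}, 3*t*e^{-4*t}, -2*t*e^{-4*t}], [0, (6*t + 1)*e^{-4*t}, -4*t*e^{-4*t}], [0, 9*t*e^{-4*t}, (1 - 6*t)*e^{-4*t}]]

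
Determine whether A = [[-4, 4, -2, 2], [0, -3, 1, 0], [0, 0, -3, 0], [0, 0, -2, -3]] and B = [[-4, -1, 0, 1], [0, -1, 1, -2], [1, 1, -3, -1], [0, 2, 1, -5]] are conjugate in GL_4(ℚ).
Two matrices over a field are similar if and only if they have the same invariant factors.

Both A and B have characteristic polynomial (x + 3)^3(x + 4) and minimal polynomial (x + 3)^2(x + 4). Computing further, both have invariant factors x + 3, (x + 3)^2(x + 4). Hence A and B are similar.

Yes.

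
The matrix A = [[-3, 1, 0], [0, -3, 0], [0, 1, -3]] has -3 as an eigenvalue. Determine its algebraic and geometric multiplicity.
The characteristic polynomial is (x + 3)^3, so the factor x + 3 appears with exponent 3: the algebraic multiplicity is 3.

rank(A + 3I) = 1, so the eigenspace has dimension 3 - 1 = 2: the geometric multiplicity is 2.

Since 2 < 3, A is not diagonalizable.

algebraic multiplicity 3, geometric multiplicity 2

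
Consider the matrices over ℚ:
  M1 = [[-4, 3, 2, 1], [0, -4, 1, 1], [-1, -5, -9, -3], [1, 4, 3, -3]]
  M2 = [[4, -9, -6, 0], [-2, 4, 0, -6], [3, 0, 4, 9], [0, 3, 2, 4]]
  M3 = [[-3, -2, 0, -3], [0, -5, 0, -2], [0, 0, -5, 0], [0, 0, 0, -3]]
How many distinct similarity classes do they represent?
Characteristic polynomials: χ_{M1} = (x + 5)^4, χ_{M2} = (x - 4)^4, χ_{M3} = (x + 3)^2(x + 5)^2.

{M1}: invariant factors (x + 5)^2, (x + 5)^2.

{M2}: invariant factors (x - 4)^2, (x - 4)^2.

{M3}: invariant factors x + 5, (x + 3)^2(x + 5).

Matrices are similar if and only if their invariant-factor lists agree; the partition into similarity classes is {M1}, {M2}, {M3}.

3 classes: {M1}, {M2}, {M3}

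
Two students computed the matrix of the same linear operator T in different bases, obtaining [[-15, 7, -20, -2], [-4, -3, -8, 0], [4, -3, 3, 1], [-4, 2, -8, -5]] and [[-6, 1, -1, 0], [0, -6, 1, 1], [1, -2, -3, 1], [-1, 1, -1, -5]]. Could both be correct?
Yes.

Two matrices over a field are similar if and only if they have the same invariant factors.

Both A and B have characteristic polynomial (x + 5)^4 and minimal polynomial (x + 5)^2. Computing further, both have invariant factors (x + 5)^2, (x + 5)^2. Hence A and B are similar.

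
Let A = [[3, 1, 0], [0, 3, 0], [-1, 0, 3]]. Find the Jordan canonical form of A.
The characteristic polynomial is det(xI - A) = (x - 3)^3, so the eigenvalues are 3 (algebraic multiplicity 3).

For λ = 3: rank(A - 3I) = 2, rank((A - 3I)^2) = 1, rank((A - 3I)^3) = 0. The eigenspace has dimension 3 - 2 = 1, so there is 1 Jordan block; the rank sequence gives block sizes [3].

Assembling the blocks gives the Jordan form J above.

J = [[3, 1, 0], [0, 3, 1], [0, 0, 3]]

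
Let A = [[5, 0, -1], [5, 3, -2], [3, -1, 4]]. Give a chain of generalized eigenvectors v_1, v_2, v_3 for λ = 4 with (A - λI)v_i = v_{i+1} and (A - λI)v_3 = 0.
We seek v_1 ∈ ker((A - 4I)^3) \ ker((A - 4I)^2), then set v_{i+1} = (A - 4I) v_i.

One such chain is v_1 = [[0, 1, 0]]^T, v_2 = [[0, -1, -1]]^T, v_3 = [[1, 3, 1]]^T. Check: (A - 4I) v_3 = [[0, 0, 0]]^T = 0.

v_1 = [[0, 1, 0]]^T, v_2 = [[0, -1, -1]]^T, v_3 = [[1, 3, 1]]^T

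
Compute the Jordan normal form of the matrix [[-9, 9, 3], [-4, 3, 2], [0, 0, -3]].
J = [[-3, 1, 0], [0, -3, 0], [0, 0, -3]]

The characteristic polynomial is det(xI - A) = (x + 3)^3, so the eigenvalues are -3 (algebraic multiplicity 3).

For λ = -3: rank(A + 3I) = 1, rank((A + 3I)^2) = 0. The eigenspace has dimension 3 - 1 = 2, so there are 2 Jordan blocks; the rank sequence gives block sizes [2, 1].

Assembling the blocks gives the Jordan form J above.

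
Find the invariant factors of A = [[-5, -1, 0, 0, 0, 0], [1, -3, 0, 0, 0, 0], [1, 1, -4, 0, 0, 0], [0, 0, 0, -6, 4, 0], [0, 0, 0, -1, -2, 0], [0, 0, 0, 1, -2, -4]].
The Jordan structure of A has elementary divisors (x + 4)^2, (x + 4)^2, (x + 4), (x + 4). Arranging the block sizes at each eigenvalue in decreasing order and taking row products gives the invariant factors.

Invariant factors (smallest first, each dividing the next): x + 4, x + 4, (x + 4)^2, (x + 4)^2.

Check: the last factor (x + 4)^2 is the minimal polynomial, and the product (x + 4)^6 is the characteristic polynomial.

x + 4, x + 4, (x + 4)^2, (x + 4)^2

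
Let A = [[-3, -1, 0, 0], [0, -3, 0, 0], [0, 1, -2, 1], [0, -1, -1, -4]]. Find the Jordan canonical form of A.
The characteristic polynomial is det(xI - A) = (x + 3)^4, so the eigenvalues are -3 (algebraic multiplicity 4).

For λ = -3: rank(A + 3I) = 2, rank((A + 3I)^2) = 0. The eigenspace has dimension 4 - 2 = 2, so there are 2 Jordan blocks; the rank sequence gives block sizes [2, 2].

Assembling the blocks gives the Jordan form J above.

J = [[-3, 1, 0, 0], [0, -3, 0, 0], [0, 0, -3, 1], [0, 0, 0, -3]]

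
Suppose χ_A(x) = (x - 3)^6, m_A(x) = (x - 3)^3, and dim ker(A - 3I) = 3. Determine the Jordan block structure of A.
Jordan blocks: (3, 3), (3, 2), (3, 1)

λ = 3: algebraic multiplicity 6 (exponent in χ_A), largest block size 3 (exponent in m_A), 3 blocks (geometric multiplicity). These force block sizes [3, 2, 1].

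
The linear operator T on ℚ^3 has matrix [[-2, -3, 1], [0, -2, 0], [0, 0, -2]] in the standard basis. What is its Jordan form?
J = [[-2, 1, 0], [0, -2, 0], [0, 0, -2]]

The characteristic polynomial is det(xI - A) = (x + 2)^3, so the eigenvalues are -2 (algebraic multiplicity 3).

For λ = -2: rank(A + 2I) = 1, rank((A + 2I)^2) = 0. The eigenspace has dimension 3 - 1 = 2, so there are 2 Jordan blocks; the rank sequence gives block sizes [2, 1].

Assembling the blocks gives the Jordan form J above.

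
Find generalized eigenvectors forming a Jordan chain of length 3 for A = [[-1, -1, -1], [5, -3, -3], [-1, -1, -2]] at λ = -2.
We seek v_1 ∈ ker((A + 2I)^3) \ ker((A + 2I)^2), then set v_{i+1} = (A + 2I) v_i.

One such chain is v_1 = [[0, 1, 0]]^T, v_2 = [[-1, -1, -1]]^T, v_3 = [[1, -1, 2]]^T. Check: (A + 2I) v_3 = [[0, 0, 0]]^T = 0.

v_1 = [[0, 1, 0]]^T, v_2 = [[-1, -1, -1]]^T, v_3 = [[1, -1, 2]]^T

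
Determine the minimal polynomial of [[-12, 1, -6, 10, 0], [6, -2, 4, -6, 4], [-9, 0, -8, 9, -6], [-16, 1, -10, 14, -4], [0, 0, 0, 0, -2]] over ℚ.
m_A(x) = (x + 2)^2

The characteristic polynomial factors as (x + 2)^5. The minimal polynomial is ∏(x - λ)^{k_λ} where k_λ is the size of the largest Jordan block at λ.

For λ = -2: rank(A + 2I) = 2, and the largest Jordan block has size 2 (the smallest k with rank((A + 2I)^k) = rank((A + 2I)^(k+1))).

So m_A(x) = (x + 2)^2.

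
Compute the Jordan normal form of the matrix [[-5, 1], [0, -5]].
The characteristic polynomial is det(xI - A) = (x + 5)^2, so the eigenvalues are -5 (algebraic multiplicity 2).

For λ = -5: rank(A + 5I) = 1, rank((A + 5I)^2) = 0. The eigenspace has dimension 2 - 1 = 1, so there is 1 Jordan block; the rank sequence gives block sizes [2].

Assembling the blocks gives the Jordan form J above.

J = [[-5, 1], [0, -5]]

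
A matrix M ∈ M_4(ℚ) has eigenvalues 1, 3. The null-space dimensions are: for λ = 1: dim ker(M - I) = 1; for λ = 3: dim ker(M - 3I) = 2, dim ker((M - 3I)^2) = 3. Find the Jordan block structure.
λ = 1: successive nullity increments [1] count blocks of size ≥ k; block sizes are [1].
λ = 3: successive nullity increments [2, 1] count blocks of size ≥ k; block sizes are [2, 1].

Jordan blocks: (1, 1), (3, 2), (3, 1)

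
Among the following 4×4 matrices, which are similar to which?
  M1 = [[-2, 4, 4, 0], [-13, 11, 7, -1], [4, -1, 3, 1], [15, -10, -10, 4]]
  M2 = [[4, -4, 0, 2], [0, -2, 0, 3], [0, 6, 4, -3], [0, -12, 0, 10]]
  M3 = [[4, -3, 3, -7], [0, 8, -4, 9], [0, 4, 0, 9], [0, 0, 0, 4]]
2 classes: {M1, M3}, {M2}

Characteristic polynomials: χ_{M1} = (x - 4)^4, χ_{M2} = (x - 4)^4, χ_{M3} = (x - 4)^4.

{M1, M3}: invariant factors (x - 4)^2, (x - 4)^2.

{M2}: invariant factors x - 4, x - 4, (x - 4)^2.

Matrices are similar if and only if their invariant-factor lists agree; the partition into similarity classes is {M1, M3}, {M2}.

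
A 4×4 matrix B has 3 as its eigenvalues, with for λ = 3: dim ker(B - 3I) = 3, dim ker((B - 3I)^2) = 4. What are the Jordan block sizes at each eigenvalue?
λ = 3: successive nullity increments [3, 1] count blocks of size ≥ k; block sizes are [2, 1, 1].

Jordan blocks: (3, 2), (3, 1), (3, 1)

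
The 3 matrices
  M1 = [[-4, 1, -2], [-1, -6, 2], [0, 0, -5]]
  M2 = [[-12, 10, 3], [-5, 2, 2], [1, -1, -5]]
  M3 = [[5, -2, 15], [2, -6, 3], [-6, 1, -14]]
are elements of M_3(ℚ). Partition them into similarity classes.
Characteristic polynomials: χ_{M1} = (x + 5)^3, χ_{M2} = (x + 5)^3, χ_{M3} = (x + 5)^3.

{M1}: invariant factors x + 5, (x + 5)^2.

{M2, M3}: invariant factors (x + 5)^3.

Matrices are similar if and only if their invariant-factor lists agree; the partition into similarity classes is {M1}, {M2, M3}.

2 classes: {M1}, {M2, M3}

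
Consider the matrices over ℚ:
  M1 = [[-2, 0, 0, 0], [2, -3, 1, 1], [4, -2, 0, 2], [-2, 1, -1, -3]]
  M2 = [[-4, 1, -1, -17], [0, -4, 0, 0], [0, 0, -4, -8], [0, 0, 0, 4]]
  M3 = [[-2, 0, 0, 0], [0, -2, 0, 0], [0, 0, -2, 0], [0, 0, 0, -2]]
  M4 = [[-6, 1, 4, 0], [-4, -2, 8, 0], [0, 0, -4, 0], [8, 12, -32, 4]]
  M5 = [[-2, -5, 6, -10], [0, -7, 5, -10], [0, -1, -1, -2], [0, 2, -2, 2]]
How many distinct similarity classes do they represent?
Characteristic polynomials: χ_{M1} = (x + 2)^4, χ_{M2} = (x - 4)(x + 4)^3, χ_{M3} = (x + 2)^4, χ_{M4} = (x - 4)(x + 4)^3, χ_{M5} = (x + 2)^4.

{M1}: invariant factors x + 2, x + 2, (x + 2)^2.

{M2, M4}: invariant factors x + 4, (x - 4)(x + 4)^2.

{M3}: invariant factors x + 2, x + 2, x + 2, x + 2.

{M5}: invariant factors x + 2, (x + 2)^3.

Matrices are similar if and only if their invariant-factor lists agree; the partition into similarity classes is {M1}, {M2, M4}, {M3}, {M5}.

4 classes: {M1}, {M2, M4}, {M3}, {M5}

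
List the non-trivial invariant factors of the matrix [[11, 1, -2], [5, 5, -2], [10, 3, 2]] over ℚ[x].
(x - 6)^3

The Jordan structure of A has elementary divisors (x - 6)^3. Arranging the block sizes at each eigenvalue in decreasing order and taking row products gives the invariant factors.

Invariant factors (smallest first, each dividing the next): (x - 6)^3.

Check: the last factor (x - 6)^3 is the minimal polynomial, and the product (x - 6)^3 is the characteristic polynomial.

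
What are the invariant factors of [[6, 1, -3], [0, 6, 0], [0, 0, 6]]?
x - 6, (x - 6)^2

The Jordan structure of A has elementary divisors (x - 6)^2, (x - 6). Arranging the block sizes at each eigenvalue in decreasing order and taking row products gives the invariant factors.

Invariant factors (smallest first, each dividing the next): x - 6, (x - 6)^2.

Check: the last factor (x - 6)^2 is the minimal polynomial, and the product (x - 6)^3 is the characteristic polynomial.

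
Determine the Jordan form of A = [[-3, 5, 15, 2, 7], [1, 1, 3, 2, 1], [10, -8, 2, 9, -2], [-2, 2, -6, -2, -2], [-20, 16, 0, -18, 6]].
J = [[-4, 0, 0, 0, 0], [0, 2, 1, 0, 0], [0, 0, 2, 1, 0], [0, 0, 0, 2, 0], [0, 0, 0, 0, 2]]

The characteristic polynomial is det(xI - A) = (x - 2)^4(x + 4), so the eigenvalues are -4 (algebraic multiplicity 1), 2 (algebraic multiplicity 4).

For λ = -4: algebraic multiplicity 1 gives one 1×1 block.

For λ = 2: rank(A - 2I) = 3, rank((A - 2I)^2) = 2, rank((A - 2I)^3) = 1. The eigenspace has dimension 5 - 3 = 2, so there are 2 Jordan blocks; the rank sequence gives block sizes [3, 1].

Assembling the blocks gives the Jordan form J above.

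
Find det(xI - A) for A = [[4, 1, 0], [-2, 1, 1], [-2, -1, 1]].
χ_A(x) = (x - 2)^3

xI - A = [[x - 4, -1, 0], [2, x - 1, -1], [2, 1, x - 1]].

Expanding det(xI - A) along the first row:
det(xI - A) = + (x - 4)·det([[x - 1, -1], [1, x - 1]]) - (-1)·det([[2, -1], [2, x - 1]]) + (0)·det([[2, x - 1], [2, 1]]).

Evaluating gives χ_A(x) = x^3 - 6x^2 + 12x - 8 = (x - 2)^3.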